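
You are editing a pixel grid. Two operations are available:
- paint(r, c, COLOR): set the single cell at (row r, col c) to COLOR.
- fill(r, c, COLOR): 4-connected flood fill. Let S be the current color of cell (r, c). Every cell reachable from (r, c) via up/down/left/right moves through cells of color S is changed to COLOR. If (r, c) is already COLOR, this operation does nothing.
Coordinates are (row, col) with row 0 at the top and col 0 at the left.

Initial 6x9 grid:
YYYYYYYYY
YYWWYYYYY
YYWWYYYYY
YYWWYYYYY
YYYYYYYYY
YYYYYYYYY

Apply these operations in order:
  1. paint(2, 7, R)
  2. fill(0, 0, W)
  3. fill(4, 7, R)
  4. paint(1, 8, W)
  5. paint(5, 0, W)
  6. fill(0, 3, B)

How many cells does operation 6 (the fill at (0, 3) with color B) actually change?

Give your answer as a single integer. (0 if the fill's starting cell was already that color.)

Answer: 52

Derivation:
After op 1 paint(2,7,R):
YYYYYYYYY
YYWWYYYYY
YYWWYYYRY
YYWWYYYYY
YYYYYYYYY
YYYYYYYYY
After op 2 fill(0,0,W) [47 cells changed]:
WWWWWWWWW
WWWWWWWWW
WWWWWWWRW
WWWWWWWWW
WWWWWWWWW
WWWWWWWWW
After op 3 fill(4,7,R) [53 cells changed]:
RRRRRRRRR
RRRRRRRRR
RRRRRRRRR
RRRRRRRRR
RRRRRRRRR
RRRRRRRRR
After op 4 paint(1,8,W):
RRRRRRRRR
RRRRRRRRW
RRRRRRRRR
RRRRRRRRR
RRRRRRRRR
RRRRRRRRR
After op 5 paint(5,0,W):
RRRRRRRRR
RRRRRRRRW
RRRRRRRRR
RRRRRRRRR
RRRRRRRRR
WRRRRRRRR
After op 6 fill(0,3,B) [52 cells changed]:
BBBBBBBBB
BBBBBBBBW
BBBBBBBBB
BBBBBBBBB
BBBBBBBBB
WBBBBBBBB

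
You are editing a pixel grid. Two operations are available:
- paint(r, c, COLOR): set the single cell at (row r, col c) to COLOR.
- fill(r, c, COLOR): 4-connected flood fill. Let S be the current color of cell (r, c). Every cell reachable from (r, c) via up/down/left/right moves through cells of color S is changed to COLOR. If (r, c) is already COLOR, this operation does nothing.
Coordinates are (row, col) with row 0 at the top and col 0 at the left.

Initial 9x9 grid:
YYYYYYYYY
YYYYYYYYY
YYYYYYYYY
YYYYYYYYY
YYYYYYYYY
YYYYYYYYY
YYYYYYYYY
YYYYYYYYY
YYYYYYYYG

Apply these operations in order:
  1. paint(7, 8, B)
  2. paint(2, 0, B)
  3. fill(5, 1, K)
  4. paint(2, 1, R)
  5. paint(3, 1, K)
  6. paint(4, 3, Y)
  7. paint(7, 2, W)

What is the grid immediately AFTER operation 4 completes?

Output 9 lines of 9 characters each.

After op 1 paint(7,8,B):
YYYYYYYYY
YYYYYYYYY
YYYYYYYYY
YYYYYYYYY
YYYYYYYYY
YYYYYYYYY
YYYYYYYYY
YYYYYYYYB
YYYYYYYYG
After op 2 paint(2,0,B):
YYYYYYYYY
YYYYYYYYY
BYYYYYYYY
YYYYYYYYY
YYYYYYYYY
YYYYYYYYY
YYYYYYYYY
YYYYYYYYB
YYYYYYYYG
After op 3 fill(5,1,K) [78 cells changed]:
KKKKKKKKK
KKKKKKKKK
BKKKKKKKK
KKKKKKKKK
KKKKKKKKK
KKKKKKKKK
KKKKKKKKK
KKKKKKKKB
KKKKKKKKG
After op 4 paint(2,1,R):
KKKKKKKKK
KKKKKKKKK
BRKKKKKKK
KKKKKKKKK
KKKKKKKKK
KKKKKKKKK
KKKKKKKKK
KKKKKKKKB
KKKKKKKKG

Answer: KKKKKKKKK
KKKKKKKKK
BRKKKKKKK
KKKKKKKKK
KKKKKKKKK
KKKKKKKKK
KKKKKKKKK
KKKKKKKKB
KKKKKKKKG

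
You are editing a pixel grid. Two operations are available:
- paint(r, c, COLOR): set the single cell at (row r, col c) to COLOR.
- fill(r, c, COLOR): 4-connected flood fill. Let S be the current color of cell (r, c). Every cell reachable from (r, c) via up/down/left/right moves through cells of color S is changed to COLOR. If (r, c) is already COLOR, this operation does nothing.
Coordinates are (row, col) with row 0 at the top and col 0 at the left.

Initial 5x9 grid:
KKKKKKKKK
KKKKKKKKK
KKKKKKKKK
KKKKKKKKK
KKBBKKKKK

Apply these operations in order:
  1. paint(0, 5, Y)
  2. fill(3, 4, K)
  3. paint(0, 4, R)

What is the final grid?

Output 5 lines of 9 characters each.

Answer: KKKKRYKKK
KKKKKKKKK
KKKKKKKKK
KKKKKKKKK
KKBBKKKKK

Derivation:
After op 1 paint(0,5,Y):
KKKKKYKKK
KKKKKKKKK
KKKKKKKKK
KKKKKKKKK
KKBBKKKKK
After op 2 fill(3,4,K) [0 cells changed]:
KKKKKYKKK
KKKKKKKKK
KKKKKKKKK
KKKKKKKKK
KKBBKKKKK
After op 3 paint(0,4,R):
KKKKRYKKK
KKKKKKKKK
KKKKKKKKK
KKKKKKKKK
KKBBKKKKK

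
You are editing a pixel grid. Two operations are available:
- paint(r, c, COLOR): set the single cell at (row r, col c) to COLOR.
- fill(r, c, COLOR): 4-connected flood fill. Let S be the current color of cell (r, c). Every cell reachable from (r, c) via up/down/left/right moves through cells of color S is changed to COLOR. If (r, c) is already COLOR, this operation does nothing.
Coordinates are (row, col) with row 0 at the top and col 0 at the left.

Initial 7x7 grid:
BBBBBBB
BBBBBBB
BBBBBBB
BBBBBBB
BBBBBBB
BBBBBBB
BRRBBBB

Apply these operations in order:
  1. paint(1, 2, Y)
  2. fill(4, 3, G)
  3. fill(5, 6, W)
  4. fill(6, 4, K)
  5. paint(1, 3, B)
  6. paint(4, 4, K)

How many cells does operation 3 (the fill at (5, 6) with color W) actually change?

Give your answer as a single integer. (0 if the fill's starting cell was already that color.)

Answer: 46

Derivation:
After op 1 paint(1,2,Y):
BBBBBBB
BBYBBBB
BBBBBBB
BBBBBBB
BBBBBBB
BBBBBBB
BRRBBBB
After op 2 fill(4,3,G) [46 cells changed]:
GGGGGGG
GGYGGGG
GGGGGGG
GGGGGGG
GGGGGGG
GGGGGGG
GRRGGGG
After op 3 fill(5,6,W) [46 cells changed]:
WWWWWWW
WWYWWWW
WWWWWWW
WWWWWWW
WWWWWWW
WWWWWWW
WRRWWWW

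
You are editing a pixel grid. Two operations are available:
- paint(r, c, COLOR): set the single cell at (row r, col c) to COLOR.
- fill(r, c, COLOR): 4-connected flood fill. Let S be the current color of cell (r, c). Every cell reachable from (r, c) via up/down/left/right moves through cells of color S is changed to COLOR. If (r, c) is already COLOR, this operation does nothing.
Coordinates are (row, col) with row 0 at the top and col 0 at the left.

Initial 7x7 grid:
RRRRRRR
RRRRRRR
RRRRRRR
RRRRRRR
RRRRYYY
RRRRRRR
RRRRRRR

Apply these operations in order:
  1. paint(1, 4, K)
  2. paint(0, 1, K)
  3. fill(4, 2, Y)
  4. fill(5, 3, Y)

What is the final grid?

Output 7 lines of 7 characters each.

Answer: YKYYYYY
YYYYKYY
YYYYYYY
YYYYYYY
YYYYYYY
YYYYYYY
YYYYYYY

Derivation:
After op 1 paint(1,4,K):
RRRRRRR
RRRRKRR
RRRRRRR
RRRRRRR
RRRRYYY
RRRRRRR
RRRRRRR
After op 2 paint(0,1,K):
RKRRRRR
RRRRKRR
RRRRRRR
RRRRRRR
RRRRYYY
RRRRRRR
RRRRRRR
After op 3 fill(4,2,Y) [44 cells changed]:
YKYYYYY
YYYYKYY
YYYYYYY
YYYYYYY
YYYYYYY
YYYYYYY
YYYYYYY
After op 4 fill(5,3,Y) [0 cells changed]:
YKYYYYY
YYYYKYY
YYYYYYY
YYYYYYY
YYYYYYY
YYYYYYY
YYYYYYY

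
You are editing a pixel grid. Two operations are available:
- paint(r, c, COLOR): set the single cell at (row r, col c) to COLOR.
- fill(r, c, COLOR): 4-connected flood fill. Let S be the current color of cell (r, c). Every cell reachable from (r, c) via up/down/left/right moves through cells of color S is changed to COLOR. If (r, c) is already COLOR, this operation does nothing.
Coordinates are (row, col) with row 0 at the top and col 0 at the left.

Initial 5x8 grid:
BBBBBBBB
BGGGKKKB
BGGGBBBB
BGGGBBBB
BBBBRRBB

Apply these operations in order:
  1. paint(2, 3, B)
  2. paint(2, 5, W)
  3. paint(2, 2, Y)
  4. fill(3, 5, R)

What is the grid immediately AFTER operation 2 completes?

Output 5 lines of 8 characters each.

Answer: BBBBBBBB
BGGGKKKB
BGGBBWBB
BGGGBBBB
BBBBRRBB

Derivation:
After op 1 paint(2,3,B):
BBBBBBBB
BGGGKKKB
BGGBBBBB
BGGGBBBB
BBBBRRBB
After op 2 paint(2,5,W):
BBBBBBBB
BGGGKKKB
BGGBBWBB
BGGGBBBB
BBBBRRBB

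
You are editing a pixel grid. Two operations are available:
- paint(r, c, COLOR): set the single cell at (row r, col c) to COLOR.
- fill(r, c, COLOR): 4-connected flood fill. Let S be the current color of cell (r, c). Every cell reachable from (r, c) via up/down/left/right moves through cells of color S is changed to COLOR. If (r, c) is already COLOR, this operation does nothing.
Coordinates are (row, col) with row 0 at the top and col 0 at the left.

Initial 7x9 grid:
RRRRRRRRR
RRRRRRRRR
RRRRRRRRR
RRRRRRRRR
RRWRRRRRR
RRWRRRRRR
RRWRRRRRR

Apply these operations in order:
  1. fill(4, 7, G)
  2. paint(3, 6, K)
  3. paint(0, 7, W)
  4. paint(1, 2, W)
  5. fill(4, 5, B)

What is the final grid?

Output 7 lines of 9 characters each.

After op 1 fill(4,7,G) [60 cells changed]:
GGGGGGGGG
GGGGGGGGG
GGGGGGGGG
GGGGGGGGG
GGWGGGGGG
GGWGGGGGG
GGWGGGGGG
After op 2 paint(3,6,K):
GGGGGGGGG
GGGGGGGGG
GGGGGGGGG
GGGGGGKGG
GGWGGGGGG
GGWGGGGGG
GGWGGGGGG
After op 3 paint(0,7,W):
GGGGGGGWG
GGGGGGGGG
GGGGGGGGG
GGGGGGKGG
GGWGGGGGG
GGWGGGGGG
GGWGGGGGG
After op 4 paint(1,2,W):
GGGGGGGWG
GGWGGGGGG
GGGGGGGGG
GGGGGGKGG
GGWGGGGGG
GGWGGGGGG
GGWGGGGGG
After op 5 fill(4,5,B) [57 cells changed]:
BBBBBBBWB
BBWBBBBBB
BBBBBBBBB
BBBBBBKBB
BBWBBBBBB
BBWBBBBBB
BBWBBBBBB

Answer: BBBBBBBWB
BBWBBBBBB
BBBBBBBBB
BBBBBBKBB
BBWBBBBBB
BBWBBBBBB
BBWBBBBBB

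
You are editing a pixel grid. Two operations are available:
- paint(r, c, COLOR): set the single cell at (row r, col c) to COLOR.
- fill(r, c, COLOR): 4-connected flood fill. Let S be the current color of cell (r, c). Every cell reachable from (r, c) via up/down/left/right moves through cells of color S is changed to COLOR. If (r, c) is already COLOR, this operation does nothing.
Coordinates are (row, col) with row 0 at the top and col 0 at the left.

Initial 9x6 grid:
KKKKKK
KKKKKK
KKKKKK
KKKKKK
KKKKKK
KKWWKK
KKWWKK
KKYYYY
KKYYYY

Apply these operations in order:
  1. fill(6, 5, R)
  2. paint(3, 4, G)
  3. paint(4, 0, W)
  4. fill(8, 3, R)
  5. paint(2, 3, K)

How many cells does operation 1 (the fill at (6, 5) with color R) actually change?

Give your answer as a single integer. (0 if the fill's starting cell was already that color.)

After op 1 fill(6,5,R) [42 cells changed]:
RRRRRR
RRRRRR
RRRRRR
RRRRRR
RRRRRR
RRWWRR
RRWWRR
RRYYYY
RRYYYY

Answer: 42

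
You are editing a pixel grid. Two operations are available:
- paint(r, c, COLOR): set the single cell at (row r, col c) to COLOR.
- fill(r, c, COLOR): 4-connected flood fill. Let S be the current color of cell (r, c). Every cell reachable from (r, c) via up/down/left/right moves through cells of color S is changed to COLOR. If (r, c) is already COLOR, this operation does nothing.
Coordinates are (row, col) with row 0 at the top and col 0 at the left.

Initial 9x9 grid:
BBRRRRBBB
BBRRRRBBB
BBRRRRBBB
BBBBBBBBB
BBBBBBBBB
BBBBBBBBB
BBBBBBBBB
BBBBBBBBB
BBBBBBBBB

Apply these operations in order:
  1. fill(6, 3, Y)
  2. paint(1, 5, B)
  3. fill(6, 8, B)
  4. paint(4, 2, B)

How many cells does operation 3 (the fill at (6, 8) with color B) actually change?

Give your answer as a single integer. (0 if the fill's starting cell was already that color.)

Answer: 69

Derivation:
After op 1 fill(6,3,Y) [69 cells changed]:
YYRRRRYYY
YYRRRRYYY
YYRRRRYYY
YYYYYYYYY
YYYYYYYYY
YYYYYYYYY
YYYYYYYYY
YYYYYYYYY
YYYYYYYYY
After op 2 paint(1,5,B):
YYRRRRYYY
YYRRRBYYY
YYRRRRYYY
YYYYYYYYY
YYYYYYYYY
YYYYYYYYY
YYYYYYYYY
YYYYYYYYY
YYYYYYYYY
After op 3 fill(6,8,B) [69 cells changed]:
BBRRRRBBB
BBRRRBBBB
BBRRRRBBB
BBBBBBBBB
BBBBBBBBB
BBBBBBBBB
BBBBBBBBB
BBBBBBBBB
BBBBBBBBB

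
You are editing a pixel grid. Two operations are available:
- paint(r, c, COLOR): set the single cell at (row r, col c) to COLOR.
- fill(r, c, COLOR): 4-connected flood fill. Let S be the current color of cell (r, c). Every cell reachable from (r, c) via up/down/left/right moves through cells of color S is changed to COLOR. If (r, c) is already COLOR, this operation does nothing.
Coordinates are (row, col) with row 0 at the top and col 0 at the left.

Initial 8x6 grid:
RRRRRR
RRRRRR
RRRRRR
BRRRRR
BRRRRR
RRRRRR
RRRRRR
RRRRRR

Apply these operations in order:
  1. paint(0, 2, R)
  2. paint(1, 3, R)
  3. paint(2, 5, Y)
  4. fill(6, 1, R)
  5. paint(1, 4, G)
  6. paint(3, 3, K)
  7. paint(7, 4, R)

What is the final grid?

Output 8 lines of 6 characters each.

After op 1 paint(0,2,R):
RRRRRR
RRRRRR
RRRRRR
BRRRRR
BRRRRR
RRRRRR
RRRRRR
RRRRRR
After op 2 paint(1,3,R):
RRRRRR
RRRRRR
RRRRRR
BRRRRR
BRRRRR
RRRRRR
RRRRRR
RRRRRR
After op 3 paint(2,5,Y):
RRRRRR
RRRRRR
RRRRRY
BRRRRR
BRRRRR
RRRRRR
RRRRRR
RRRRRR
After op 4 fill(6,1,R) [0 cells changed]:
RRRRRR
RRRRRR
RRRRRY
BRRRRR
BRRRRR
RRRRRR
RRRRRR
RRRRRR
After op 5 paint(1,4,G):
RRRRRR
RRRRGR
RRRRRY
BRRRRR
BRRRRR
RRRRRR
RRRRRR
RRRRRR
After op 6 paint(3,3,K):
RRRRRR
RRRRGR
RRRRRY
BRRKRR
BRRRRR
RRRRRR
RRRRRR
RRRRRR
After op 7 paint(7,4,R):
RRRRRR
RRRRGR
RRRRRY
BRRKRR
BRRRRR
RRRRRR
RRRRRR
RRRRRR

Answer: RRRRRR
RRRRGR
RRRRRY
BRRKRR
BRRRRR
RRRRRR
RRRRRR
RRRRRR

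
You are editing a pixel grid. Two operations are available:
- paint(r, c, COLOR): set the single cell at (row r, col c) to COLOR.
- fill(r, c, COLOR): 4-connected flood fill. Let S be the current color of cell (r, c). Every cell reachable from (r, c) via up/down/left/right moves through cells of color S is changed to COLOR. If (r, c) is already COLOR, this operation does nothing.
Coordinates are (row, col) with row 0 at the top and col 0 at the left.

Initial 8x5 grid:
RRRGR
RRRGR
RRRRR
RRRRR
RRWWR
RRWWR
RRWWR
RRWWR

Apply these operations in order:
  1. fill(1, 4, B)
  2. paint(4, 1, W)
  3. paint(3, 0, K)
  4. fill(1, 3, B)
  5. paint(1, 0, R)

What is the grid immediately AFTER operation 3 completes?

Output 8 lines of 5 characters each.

After op 1 fill(1,4,B) [30 cells changed]:
BBBGB
BBBGB
BBBBB
BBBBB
BBWWB
BBWWB
BBWWB
BBWWB
After op 2 paint(4,1,W):
BBBGB
BBBGB
BBBBB
BBBBB
BWWWB
BBWWB
BBWWB
BBWWB
After op 3 paint(3,0,K):
BBBGB
BBBGB
BBBBB
KBBBB
BWWWB
BBWWB
BBWWB
BBWWB

Answer: BBBGB
BBBGB
BBBBB
KBBBB
BWWWB
BBWWB
BBWWB
BBWWB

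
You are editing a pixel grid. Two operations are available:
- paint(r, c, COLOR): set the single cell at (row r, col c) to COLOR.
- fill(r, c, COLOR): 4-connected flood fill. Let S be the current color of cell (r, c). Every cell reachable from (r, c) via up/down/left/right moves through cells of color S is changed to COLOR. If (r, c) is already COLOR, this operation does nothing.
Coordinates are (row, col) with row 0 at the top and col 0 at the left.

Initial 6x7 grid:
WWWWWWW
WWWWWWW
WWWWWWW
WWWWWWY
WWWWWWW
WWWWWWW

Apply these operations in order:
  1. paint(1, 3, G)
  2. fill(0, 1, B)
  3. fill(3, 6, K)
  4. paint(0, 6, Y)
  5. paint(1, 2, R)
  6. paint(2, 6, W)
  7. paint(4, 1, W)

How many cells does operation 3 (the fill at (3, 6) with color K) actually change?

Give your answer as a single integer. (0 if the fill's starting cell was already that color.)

Answer: 1

Derivation:
After op 1 paint(1,3,G):
WWWWWWW
WWWGWWW
WWWWWWW
WWWWWWY
WWWWWWW
WWWWWWW
After op 2 fill(0,1,B) [40 cells changed]:
BBBBBBB
BBBGBBB
BBBBBBB
BBBBBBY
BBBBBBB
BBBBBBB
After op 3 fill(3,6,K) [1 cells changed]:
BBBBBBB
BBBGBBB
BBBBBBB
BBBBBBK
BBBBBBB
BBBBBBB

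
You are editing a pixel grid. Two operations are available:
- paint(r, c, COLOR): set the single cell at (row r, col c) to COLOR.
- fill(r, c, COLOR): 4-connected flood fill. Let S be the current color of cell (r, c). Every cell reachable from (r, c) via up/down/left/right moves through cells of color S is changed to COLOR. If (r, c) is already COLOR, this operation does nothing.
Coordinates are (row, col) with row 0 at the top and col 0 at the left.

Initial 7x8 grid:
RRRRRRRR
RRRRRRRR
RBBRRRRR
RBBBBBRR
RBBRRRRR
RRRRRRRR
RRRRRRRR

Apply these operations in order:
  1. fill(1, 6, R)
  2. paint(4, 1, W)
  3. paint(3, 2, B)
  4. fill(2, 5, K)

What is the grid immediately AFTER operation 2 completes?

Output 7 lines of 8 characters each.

After op 1 fill(1,6,R) [0 cells changed]:
RRRRRRRR
RRRRRRRR
RBBRRRRR
RBBBBBRR
RBBRRRRR
RRRRRRRR
RRRRRRRR
After op 2 paint(4,1,W):
RRRRRRRR
RRRRRRRR
RBBRRRRR
RBBBBBRR
RWBRRRRR
RRRRRRRR
RRRRRRRR

Answer: RRRRRRRR
RRRRRRRR
RBBRRRRR
RBBBBBRR
RWBRRRRR
RRRRRRRR
RRRRRRRR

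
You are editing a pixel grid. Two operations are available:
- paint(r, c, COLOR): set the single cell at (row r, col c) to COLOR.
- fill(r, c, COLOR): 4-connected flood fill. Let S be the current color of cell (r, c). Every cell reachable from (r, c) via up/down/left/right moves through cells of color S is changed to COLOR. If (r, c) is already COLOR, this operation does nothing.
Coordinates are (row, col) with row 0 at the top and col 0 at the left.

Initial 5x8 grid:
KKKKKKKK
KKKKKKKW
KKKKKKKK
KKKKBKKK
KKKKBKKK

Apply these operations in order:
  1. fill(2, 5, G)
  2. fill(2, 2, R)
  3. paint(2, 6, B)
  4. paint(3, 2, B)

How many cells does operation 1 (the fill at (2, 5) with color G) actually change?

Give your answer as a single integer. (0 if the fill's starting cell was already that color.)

Answer: 37

Derivation:
After op 1 fill(2,5,G) [37 cells changed]:
GGGGGGGG
GGGGGGGW
GGGGGGGG
GGGGBGGG
GGGGBGGG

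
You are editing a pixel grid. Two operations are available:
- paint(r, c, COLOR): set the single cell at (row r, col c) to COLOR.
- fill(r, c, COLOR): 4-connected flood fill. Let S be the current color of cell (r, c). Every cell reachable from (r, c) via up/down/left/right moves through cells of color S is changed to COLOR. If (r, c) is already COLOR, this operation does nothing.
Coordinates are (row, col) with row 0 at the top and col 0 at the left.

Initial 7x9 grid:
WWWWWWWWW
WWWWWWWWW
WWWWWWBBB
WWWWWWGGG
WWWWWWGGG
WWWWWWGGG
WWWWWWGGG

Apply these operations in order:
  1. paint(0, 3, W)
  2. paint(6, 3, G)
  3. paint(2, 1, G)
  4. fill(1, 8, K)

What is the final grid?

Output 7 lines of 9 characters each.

Answer: KKKKKKKKK
KKKKKKKKK
KGKKKKBBB
KKKKKKGGG
KKKKKKGGG
KKKKKKGGG
KKKGKKGGG

Derivation:
After op 1 paint(0,3,W):
WWWWWWWWW
WWWWWWWWW
WWWWWWBBB
WWWWWWGGG
WWWWWWGGG
WWWWWWGGG
WWWWWWGGG
After op 2 paint(6,3,G):
WWWWWWWWW
WWWWWWWWW
WWWWWWBBB
WWWWWWGGG
WWWWWWGGG
WWWWWWGGG
WWWGWWGGG
After op 3 paint(2,1,G):
WWWWWWWWW
WWWWWWWWW
WGWWWWBBB
WWWWWWGGG
WWWWWWGGG
WWWWWWGGG
WWWGWWGGG
After op 4 fill(1,8,K) [46 cells changed]:
KKKKKKKKK
KKKKKKKKK
KGKKKKBBB
KKKKKKGGG
KKKKKKGGG
KKKKKKGGG
KKKGKKGGG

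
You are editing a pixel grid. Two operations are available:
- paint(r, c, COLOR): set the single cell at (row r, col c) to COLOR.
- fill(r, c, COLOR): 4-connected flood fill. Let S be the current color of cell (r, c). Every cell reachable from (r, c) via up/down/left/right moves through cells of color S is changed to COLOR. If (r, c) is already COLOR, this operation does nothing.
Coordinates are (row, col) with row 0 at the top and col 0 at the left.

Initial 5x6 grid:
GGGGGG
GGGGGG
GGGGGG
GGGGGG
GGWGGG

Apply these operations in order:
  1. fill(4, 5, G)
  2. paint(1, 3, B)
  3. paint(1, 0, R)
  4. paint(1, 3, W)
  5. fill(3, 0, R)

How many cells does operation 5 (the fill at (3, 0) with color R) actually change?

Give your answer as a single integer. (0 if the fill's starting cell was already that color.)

Answer: 27

Derivation:
After op 1 fill(4,5,G) [0 cells changed]:
GGGGGG
GGGGGG
GGGGGG
GGGGGG
GGWGGG
After op 2 paint(1,3,B):
GGGGGG
GGGBGG
GGGGGG
GGGGGG
GGWGGG
After op 3 paint(1,0,R):
GGGGGG
RGGBGG
GGGGGG
GGGGGG
GGWGGG
After op 4 paint(1,3,W):
GGGGGG
RGGWGG
GGGGGG
GGGGGG
GGWGGG
After op 5 fill(3,0,R) [27 cells changed]:
RRRRRR
RRRWRR
RRRRRR
RRRRRR
RRWRRR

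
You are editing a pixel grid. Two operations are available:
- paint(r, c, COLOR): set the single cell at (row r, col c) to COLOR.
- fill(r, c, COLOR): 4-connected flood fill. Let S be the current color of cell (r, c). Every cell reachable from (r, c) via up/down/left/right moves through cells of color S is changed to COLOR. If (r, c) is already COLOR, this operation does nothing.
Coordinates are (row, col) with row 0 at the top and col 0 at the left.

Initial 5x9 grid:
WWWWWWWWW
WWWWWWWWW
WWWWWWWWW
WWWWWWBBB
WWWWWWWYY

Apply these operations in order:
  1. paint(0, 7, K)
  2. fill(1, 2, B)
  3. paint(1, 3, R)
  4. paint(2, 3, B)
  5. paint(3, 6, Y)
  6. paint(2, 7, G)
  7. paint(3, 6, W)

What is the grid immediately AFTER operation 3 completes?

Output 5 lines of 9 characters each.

After op 1 paint(0,7,K):
WWWWWWWKW
WWWWWWWWW
WWWWWWWWW
WWWWWWBBB
WWWWWWWYY
After op 2 fill(1,2,B) [39 cells changed]:
BBBBBBBKB
BBBBBBBBB
BBBBBBBBB
BBBBBBBBB
BBBBBBBYY
After op 3 paint(1,3,R):
BBBBBBBKB
BBBRBBBBB
BBBBBBBBB
BBBBBBBBB
BBBBBBBYY

Answer: BBBBBBBKB
BBBRBBBBB
BBBBBBBBB
BBBBBBBBB
BBBBBBBYY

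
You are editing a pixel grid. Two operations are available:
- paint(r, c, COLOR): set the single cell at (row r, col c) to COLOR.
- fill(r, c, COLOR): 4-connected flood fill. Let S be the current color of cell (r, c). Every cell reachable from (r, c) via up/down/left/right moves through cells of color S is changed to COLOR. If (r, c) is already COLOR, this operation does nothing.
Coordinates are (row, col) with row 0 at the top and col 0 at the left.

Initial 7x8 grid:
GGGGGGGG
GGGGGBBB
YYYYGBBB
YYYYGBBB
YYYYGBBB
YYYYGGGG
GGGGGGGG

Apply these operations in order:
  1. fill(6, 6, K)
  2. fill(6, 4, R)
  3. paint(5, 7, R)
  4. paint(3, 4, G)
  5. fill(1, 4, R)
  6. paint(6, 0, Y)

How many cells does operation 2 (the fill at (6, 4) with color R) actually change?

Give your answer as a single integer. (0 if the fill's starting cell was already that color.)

Answer: 28

Derivation:
After op 1 fill(6,6,K) [28 cells changed]:
KKKKKKKK
KKKKKBBB
YYYYKBBB
YYYYKBBB
YYYYKBBB
YYYYKKKK
KKKKKKKK
After op 2 fill(6,4,R) [28 cells changed]:
RRRRRRRR
RRRRRBBB
YYYYRBBB
YYYYRBBB
YYYYRBBB
YYYYRRRR
RRRRRRRR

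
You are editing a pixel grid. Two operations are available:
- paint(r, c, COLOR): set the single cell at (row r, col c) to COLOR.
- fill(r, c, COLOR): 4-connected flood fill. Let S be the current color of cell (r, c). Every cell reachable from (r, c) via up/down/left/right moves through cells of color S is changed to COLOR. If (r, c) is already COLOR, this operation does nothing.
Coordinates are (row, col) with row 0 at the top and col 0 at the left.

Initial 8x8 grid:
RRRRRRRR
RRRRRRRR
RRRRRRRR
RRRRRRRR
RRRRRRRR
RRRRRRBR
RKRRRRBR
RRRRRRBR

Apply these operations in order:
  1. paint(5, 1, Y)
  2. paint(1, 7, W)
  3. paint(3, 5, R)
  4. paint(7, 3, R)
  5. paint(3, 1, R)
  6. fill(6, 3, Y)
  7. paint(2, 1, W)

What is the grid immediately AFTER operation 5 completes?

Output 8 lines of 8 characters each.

Answer: RRRRRRRR
RRRRRRRW
RRRRRRRR
RRRRRRRR
RRRRRRRR
RYRRRRBR
RKRRRRBR
RRRRRRBR

Derivation:
After op 1 paint(5,1,Y):
RRRRRRRR
RRRRRRRR
RRRRRRRR
RRRRRRRR
RRRRRRRR
RYRRRRBR
RKRRRRBR
RRRRRRBR
After op 2 paint(1,7,W):
RRRRRRRR
RRRRRRRW
RRRRRRRR
RRRRRRRR
RRRRRRRR
RYRRRRBR
RKRRRRBR
RRRRRRBR
After op 3 paint(3,5,R):
RRRRRRRR
RRRRRRRW
RRRRRRRR
RRRRRRRR
RRRRRRRR
RYRRRRBR
RKRRRRBR
RRRRRRBR
After op 4 paint(7,3,R):
RRRRRRRR
RRRRRRRW
RRRRRRRR
RRRRRRRR
RRRRRRRR
RYRRRRBR
RKRRRRBR
RRRRRRBR
After op 5 paint(3,1,R):
RRRRRRRR
RRRRRRRW
RRRRRRRR
RRRRRRRR
RRRRRRRR
RYRRRRBR
RKRRRRBR
RRRRRRBR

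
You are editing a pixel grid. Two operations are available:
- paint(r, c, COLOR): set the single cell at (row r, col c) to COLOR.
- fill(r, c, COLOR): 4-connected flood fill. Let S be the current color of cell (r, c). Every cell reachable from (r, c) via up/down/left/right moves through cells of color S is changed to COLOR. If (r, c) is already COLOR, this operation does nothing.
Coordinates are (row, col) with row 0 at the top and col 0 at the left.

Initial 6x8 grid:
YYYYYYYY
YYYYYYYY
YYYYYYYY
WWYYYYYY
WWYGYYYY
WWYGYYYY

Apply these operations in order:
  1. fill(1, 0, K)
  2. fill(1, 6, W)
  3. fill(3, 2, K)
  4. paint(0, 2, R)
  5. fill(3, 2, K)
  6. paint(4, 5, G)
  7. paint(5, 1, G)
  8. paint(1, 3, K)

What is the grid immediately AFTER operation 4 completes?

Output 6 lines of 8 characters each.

Answer: KKRKKKKK
KKKKKKKK
KKKKKKKK
KKKKKKKK
KKKGKKKK
KKKGKKKK

Derivation:
After op 1 fill(1,0,K) [40 cells changed]:
KKKKKKKK
KKKKKKKK
KKKKKKKK
WWKKKKKK
WWKGKKKK
WWKGKKKK
After op 2 fill(1,6,W) [40 cells changed]:
WWWWWWWW
WWWWWWWW
WWWWWWWW
WWWWWWWW
WWWGWWWW
WWWGWWWW
After op 3 fill(3,2,K) [46 cells changed]:
KKKKKKKK
KKKKKKKK
KKKKKKKK
KKKKKKKK
KKKGKKKK
KKKGKKKK
After op 4 paint(0,2,R):
KKRKKKKK
KKKKKKKK
KKKKKKKK
KKKKKKKK
KKKGKKKK
KKKGKKKK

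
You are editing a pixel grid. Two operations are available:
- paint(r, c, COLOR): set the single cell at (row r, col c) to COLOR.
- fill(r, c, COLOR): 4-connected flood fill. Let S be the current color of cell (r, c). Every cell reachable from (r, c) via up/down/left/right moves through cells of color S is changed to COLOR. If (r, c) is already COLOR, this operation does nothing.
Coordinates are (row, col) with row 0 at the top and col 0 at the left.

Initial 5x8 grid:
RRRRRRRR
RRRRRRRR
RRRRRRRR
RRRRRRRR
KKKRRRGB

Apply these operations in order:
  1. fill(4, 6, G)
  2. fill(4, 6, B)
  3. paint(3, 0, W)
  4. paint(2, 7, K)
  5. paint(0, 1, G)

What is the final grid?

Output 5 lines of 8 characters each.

After op 1 fill(4,6,G) [0 cells changed]:
RRRRRRRR
RRRRRRRR
RRRRRRRR
RRRRRRRR
KKKRRRGB
After op 2 fill(4,6,B) [1 cells changed]:
RRRRRRRR
RRRRRRRR
RRRRRRRR
RRRRRRRR
KKKRRRBB
After op 3 paint(3,0,W):
RRRRRRRR
RRRRRRRR
RRRRRRRR
WRRRRRRR
KKKRRRBB
After op 4 paint(2,7,K):
RRRRRRRR
RRRRRRRR
RRRRRRRK
WRRRRRRR
KKKRRRBB
After op 5 paint(0,1,G):
RGRRRRRR
RRRRRRRR
RRRRRRRK
WRRRRRRR
KKKRRRBB

Answer: RGRRRRRR
RRRRRRRR
RRRRRRRK
WRRRRRRR
KKKRRRBB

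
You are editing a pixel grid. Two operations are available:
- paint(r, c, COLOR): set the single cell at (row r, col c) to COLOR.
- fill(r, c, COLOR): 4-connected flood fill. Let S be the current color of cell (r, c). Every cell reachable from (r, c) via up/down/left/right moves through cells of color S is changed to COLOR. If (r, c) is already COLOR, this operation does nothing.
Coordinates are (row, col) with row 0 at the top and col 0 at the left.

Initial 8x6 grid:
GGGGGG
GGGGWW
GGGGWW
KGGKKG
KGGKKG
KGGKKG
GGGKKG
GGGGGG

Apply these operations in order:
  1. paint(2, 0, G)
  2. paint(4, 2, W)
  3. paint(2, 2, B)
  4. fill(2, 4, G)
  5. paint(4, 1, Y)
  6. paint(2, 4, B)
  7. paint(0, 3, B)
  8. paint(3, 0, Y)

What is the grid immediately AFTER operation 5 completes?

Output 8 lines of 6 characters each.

After op 1 paint(2,0,G):
GGGGGG
GGGGWW
GGGGWW
KGGKKG
KGGKKG
KGGKKG
GGGKKG
GGGGGG
After op 2 paint(4,2,W):
GGGGGG
GGGGWW
GGGGWW
KGGKKG
KGWKKG
KGGKKG
GGGKKG
GGGGGG
After op 3 paint(2,2,B):
GGGGGG
GGGGWW
GGBGWW
KGGKKG
KGWKKG
KGGKKG
GGGKKG
GGGGGG
After op 4 fill(2,4,G) [4 cells changed]:
GGGGGG
GGGGGG
GGBGGG
KGGKKG
KGWKKG
KGGKKG
GGGKKG
GGGGGG
After op 5 paint(4,1,Y):
GGGGGG
GGGGGG
GGBGGG
KGGKKG
KYWKKG
KGGKKG
GGGKKG
GGGGGG

Answer: GGGGGG
GGGGGG
GGBGGG
KGGKKG
KYWKKG
KGGKKG
GGGKKG
GGGGGG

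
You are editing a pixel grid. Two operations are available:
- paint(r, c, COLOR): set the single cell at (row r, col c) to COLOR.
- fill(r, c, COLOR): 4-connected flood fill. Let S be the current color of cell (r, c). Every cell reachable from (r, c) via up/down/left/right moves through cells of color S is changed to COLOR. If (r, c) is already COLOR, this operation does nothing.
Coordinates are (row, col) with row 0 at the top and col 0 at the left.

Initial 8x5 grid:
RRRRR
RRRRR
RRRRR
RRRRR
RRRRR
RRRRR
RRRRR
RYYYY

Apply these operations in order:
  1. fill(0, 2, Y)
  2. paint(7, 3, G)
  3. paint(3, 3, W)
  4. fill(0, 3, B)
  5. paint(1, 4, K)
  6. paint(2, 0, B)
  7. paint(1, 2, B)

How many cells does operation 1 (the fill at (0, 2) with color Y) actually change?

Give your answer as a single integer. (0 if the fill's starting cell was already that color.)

After op 1 fill(0,2,Y) [36 cells changed]:
YYYYY
YYYYY
YYYYY
YYYYY
YYYYY
YYYYY
YYYYY
YYYYY

Answer: 36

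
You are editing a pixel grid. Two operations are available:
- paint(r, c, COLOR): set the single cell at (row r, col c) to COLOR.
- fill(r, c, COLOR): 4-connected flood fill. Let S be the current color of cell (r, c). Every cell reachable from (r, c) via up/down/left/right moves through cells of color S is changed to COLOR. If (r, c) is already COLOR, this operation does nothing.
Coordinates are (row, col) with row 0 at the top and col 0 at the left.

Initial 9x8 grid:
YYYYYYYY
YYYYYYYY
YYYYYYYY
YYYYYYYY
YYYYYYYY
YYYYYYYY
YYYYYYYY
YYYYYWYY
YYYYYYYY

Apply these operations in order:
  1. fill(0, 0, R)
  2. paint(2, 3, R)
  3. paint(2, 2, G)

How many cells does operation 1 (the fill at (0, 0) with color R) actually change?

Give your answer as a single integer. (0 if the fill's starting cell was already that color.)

After op 1 fill(0,0,R) [71 cells changed]:
RRRRRRRR
RRRRRRRR
RRRRRRRR
RRRRRRRR
RRRRRRRR
RRRRRRRR
RRRRRRRR
RRRRRWRR
RRRRRRRR

Answer: 71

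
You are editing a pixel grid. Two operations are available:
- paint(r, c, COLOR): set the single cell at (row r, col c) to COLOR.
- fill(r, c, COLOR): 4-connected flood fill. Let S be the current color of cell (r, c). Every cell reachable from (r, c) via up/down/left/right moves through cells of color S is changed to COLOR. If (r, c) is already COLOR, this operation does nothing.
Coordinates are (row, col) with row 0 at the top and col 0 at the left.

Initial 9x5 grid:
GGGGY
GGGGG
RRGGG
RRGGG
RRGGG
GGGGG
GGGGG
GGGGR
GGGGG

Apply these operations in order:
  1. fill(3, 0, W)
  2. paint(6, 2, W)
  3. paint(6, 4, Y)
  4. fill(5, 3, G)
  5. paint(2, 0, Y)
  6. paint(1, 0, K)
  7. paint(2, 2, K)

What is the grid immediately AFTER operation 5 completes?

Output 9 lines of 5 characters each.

Answer: GGGGY
GGGGG
YWGGG
WWGGG
WWGGG
GGGGG
GGWGY
GGGGR
GGGGG

Derivation:
After op 1 fill(3,0,W) [6 cells changed]:
GGGGY
GGGGG
WWGGG
WWGGG
WWGGG
GGGGG
GGGGG
GGGGR
GGGGG
After op 2 paint(6,2,W):
GGGGY
GGGGG
WWGGG
WWGGG
WWGGG
GGGGG
GGWGG
GGGGR
GGGGG
After op 3 paint(6,4,Y):
GGGGY
GGGGG
WWGGG
WWGGG
WWGGG
GGGGG
GGWGY
GGGGR
GGGGG
After op 4 fill(5,3,G) [0 cells changed]:
GGGGY
GGGGG
WWGGG
WWGGG
WWGGG
GGGGG
GGWGY
GGGGR
GGGGG
After op 5 paint(2,0,Y):
GGGGY
GGGGG
YWGGG
WWGGG
WWGGG
GGGGG
GGWGY
GGGGR
GGGGG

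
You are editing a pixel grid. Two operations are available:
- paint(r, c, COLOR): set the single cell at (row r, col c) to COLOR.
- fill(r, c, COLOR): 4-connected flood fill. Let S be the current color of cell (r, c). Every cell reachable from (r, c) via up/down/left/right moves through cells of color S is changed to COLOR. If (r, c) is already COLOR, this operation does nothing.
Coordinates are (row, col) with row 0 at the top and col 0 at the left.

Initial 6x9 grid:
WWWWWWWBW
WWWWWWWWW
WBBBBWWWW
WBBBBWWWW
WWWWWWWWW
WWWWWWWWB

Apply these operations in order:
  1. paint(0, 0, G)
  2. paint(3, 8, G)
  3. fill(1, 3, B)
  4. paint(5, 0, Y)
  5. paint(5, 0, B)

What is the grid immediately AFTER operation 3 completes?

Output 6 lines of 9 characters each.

Answer: GBBBBBBBB
BBBBBBBBB
BBBBBBBBB
BBBBBBBBG
BBBBBBBBB
BBBBBBBBB

Derivation:
After op 1 paint(0,0,G):
GWWWWWWBW
WWWWWWWWW
WBBBBWWWW
WBBBBWWWW
WWWWWWWWW
WWWWWWWWB
After op 2 paint(3,8,G):
GWWWWWWBW
WWWWWWWWW
WBBBBWWWW
WBBBBWWWG
WWWWWWWWW
WWWWWWWWB
After op 3 fill(1,3,B) [42 cells changed]:
GBBBBBBBB
BBBBBBBBB
BBBBBBBBB
BBBBBBBBG
BBBBBBBBB
BBBBBBBBB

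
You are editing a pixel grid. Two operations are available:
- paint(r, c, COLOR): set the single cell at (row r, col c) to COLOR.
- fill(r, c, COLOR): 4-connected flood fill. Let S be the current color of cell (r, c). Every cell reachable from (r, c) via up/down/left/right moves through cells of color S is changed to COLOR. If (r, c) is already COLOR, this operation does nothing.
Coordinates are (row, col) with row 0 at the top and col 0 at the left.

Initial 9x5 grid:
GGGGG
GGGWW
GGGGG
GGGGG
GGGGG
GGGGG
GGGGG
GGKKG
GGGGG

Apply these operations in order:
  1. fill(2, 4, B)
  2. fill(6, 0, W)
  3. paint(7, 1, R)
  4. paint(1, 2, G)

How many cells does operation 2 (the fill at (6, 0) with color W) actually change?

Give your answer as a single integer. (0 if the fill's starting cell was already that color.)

After op 1 fill(2,4,B) [41 cells changed]:
BBBBB
BBBWW
BBBBB
BBBBB
BBBBB
BBBBB
BBBBB
BBKKB
BBBBB
After op 2 fill(6,0,W) [41 cells changed]:
WWWWW
WWWWW
WWWWW
WWWWW
WWWWW
WWWWW
WWWWW
WWKKW
WWWWW

Answer: 41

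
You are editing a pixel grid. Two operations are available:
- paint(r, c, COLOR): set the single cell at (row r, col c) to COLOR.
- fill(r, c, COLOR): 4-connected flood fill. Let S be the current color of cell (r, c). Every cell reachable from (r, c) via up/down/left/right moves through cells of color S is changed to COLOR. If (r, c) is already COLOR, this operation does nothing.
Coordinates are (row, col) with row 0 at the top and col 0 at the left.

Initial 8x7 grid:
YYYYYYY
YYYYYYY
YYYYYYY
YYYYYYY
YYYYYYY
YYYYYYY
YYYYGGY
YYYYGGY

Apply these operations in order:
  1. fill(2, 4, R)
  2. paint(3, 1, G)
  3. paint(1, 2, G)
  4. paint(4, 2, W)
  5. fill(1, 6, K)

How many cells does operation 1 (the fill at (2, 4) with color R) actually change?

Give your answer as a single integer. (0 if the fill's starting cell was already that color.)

After op 1 fill(2,4,R) [52 cells changed]:
RRRRRRR
RRRRRRR
RRRRRRR
RRRRRRR
RRRRRRR
RRRRRRR
RRRRGGR
RRRRGGR

Answer: 52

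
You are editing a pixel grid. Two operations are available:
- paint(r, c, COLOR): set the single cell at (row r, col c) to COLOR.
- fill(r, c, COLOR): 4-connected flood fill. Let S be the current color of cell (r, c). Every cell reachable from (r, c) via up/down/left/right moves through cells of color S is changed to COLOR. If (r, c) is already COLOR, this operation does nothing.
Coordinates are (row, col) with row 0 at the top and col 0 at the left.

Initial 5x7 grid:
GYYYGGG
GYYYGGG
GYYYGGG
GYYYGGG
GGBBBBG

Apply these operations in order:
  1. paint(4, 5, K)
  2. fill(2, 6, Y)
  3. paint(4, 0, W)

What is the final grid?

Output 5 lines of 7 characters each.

Answer: GYYYYYY
GYYYYYY
GYYYYYY
GYYYYYY
WGBBBKY

Derivation:
After op 1 paint(4,5,K):
GYYYGGG
GYYYGGG
GYYYGGG
GYYYGGG
GGBBBKG
After op 2 fill(2,6,Y) [13 cells changed]:
GYYYYYY
GYYYYYY
GYYYYYY
GYYYYYY
GGBBBKY
After op 3 paint(4,0,W):
GYYYYYY
GYYYYYY
GYYYYYY
GYYYYYY
WGBBBKY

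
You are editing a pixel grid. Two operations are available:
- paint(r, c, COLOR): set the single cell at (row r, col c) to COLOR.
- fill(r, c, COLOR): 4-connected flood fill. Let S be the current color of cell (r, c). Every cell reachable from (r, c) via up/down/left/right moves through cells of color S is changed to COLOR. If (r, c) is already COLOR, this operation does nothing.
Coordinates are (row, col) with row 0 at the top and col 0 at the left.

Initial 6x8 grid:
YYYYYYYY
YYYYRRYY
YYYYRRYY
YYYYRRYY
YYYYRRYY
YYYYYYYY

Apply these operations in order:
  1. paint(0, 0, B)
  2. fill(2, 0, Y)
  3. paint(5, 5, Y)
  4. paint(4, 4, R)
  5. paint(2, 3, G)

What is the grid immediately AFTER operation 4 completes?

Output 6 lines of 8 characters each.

After op 1 paint(0,0,B):
BYYYYYYY
YYYYRRYY
YYYYRRYY
YYYYRRYY
YYYYRRYY
YYYYYYYY
After op 2 fill(2,0,Y) [0 cells changed]:
BYYYYYYY
YYYYRRYY
YYYYRRYY
YYYYRRYY
YYYYRRYY
YYYYYYYY
After op 3 paint(5,5,Y):
BYYYYYYY
YYYYRRYY
YYYYRRYY
YYYYRRYY
YYYYRRYY
YYYYYYYY
After op 4 paint(4,4,R):
BYYYYYYY
YYYYRRYY
YYYYRRYY
YYYYRRYY
YYYYRRYY
YYYYYYYY

Answer: BYYYYYYY
YYYYRRYY
YYYYRRYY
YYYYRRYY
YYYYRRYY
YYYYYYYY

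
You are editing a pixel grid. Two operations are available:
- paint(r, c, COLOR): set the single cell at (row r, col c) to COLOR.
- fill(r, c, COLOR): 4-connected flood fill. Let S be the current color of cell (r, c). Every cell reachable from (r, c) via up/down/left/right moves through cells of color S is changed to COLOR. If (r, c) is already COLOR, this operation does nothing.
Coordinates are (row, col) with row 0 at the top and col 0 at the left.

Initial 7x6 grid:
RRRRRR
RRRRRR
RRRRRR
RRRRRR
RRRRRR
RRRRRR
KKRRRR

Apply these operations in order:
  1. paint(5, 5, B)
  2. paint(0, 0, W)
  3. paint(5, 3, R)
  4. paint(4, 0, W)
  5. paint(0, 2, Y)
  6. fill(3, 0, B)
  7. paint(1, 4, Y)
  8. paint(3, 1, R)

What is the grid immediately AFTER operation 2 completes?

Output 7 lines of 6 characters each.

Answer: WRRRRR
RRRRRR
RRRRRR
RRRRRR
RRRRRR
RRRRRB
KKRRRR

Derivation:
After op 1 paint(5,5,B):
RRRRRR
RRRRRR
RRRRRR
RRRRRR
RRRRRR
RRRRRB
KKRRRR
After op 2 paint(0,0,W):
WRRRRR
RRRRRR
RRRRRR
RRRRRR
RRRRRR
RRRRRB
KKRRRR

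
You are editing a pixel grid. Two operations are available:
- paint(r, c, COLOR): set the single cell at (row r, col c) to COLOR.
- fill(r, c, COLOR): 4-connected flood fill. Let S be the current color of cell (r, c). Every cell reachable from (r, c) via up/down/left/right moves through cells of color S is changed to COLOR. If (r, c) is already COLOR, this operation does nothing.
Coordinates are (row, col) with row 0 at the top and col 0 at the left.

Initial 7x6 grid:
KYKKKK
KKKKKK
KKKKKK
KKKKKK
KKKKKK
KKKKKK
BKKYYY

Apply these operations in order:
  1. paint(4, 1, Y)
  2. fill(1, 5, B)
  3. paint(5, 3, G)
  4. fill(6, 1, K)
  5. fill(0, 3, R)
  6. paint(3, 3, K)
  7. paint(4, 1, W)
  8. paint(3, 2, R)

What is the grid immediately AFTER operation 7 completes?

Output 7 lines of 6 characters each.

After op 1 paint(4,1,Y):
KYKKKK
KKKKKK
KKKKKK
KKKKKK
KYKKKK
KKKKKK
BKKYYY
After op 2 fill(1,5,B) [36 cells changed]:
BYBBBB
BBBBBB
BBBBBB
BBBBBB
BYBBBB
BBBBBB
BBBYYY
After op 3 paint(5,3,G):
BYBBBB
BBBBBB
BBBBBB
BBBBBB
BYBBBB
BBBGBB
BBBYYY
After op 4 fill(6,1,K) [36 cells changed]:
KYKKKK
KKKKKK
KKKKKK
KKKKKK
KYKKKK
KKKGKK
KKKYYY
After op 5 fill(0,3,R) [36 cells changed]:
RYRRRR
RRRRRR
RRRRRR
RRRRRR
RYRRRR
RRRGRR
RRRYYY
After op 6 paint(3,3,K):
RYRRRR
RRRRRR
RRRRRR
RRRKRR
RYRRRR
RRRGRR
RRRYYY
After op 7 paint(4,1,W):
RYRRRR
RRRRRR
RRRRRR
RRRKRR
RWRRRR
RRRGRR
RRRYYY

Answer: RYRRRR
RRRRRR
RRRRRR
RRRKRR
RWRRRR
RRRGRR
RRRYYY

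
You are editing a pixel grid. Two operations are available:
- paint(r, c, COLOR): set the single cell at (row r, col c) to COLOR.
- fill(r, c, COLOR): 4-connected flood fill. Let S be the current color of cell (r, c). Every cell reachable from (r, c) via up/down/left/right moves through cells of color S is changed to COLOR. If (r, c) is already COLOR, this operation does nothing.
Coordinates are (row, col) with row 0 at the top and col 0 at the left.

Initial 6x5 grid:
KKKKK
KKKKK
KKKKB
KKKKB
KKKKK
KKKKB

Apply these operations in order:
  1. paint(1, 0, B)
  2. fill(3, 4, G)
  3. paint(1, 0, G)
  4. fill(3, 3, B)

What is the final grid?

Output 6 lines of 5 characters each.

After op 1 paint(1,0,B):
KKKKK
BKKKK
KKKKB
KKKKB
KKKKK
KKKKB
After op 2 fill(3,4,G) [2 cells changed]:
KKKKK
BKKKK
KKKKG
KKKKG
KKKKK
KKKKB
After op 3 paint(1,0,G):
KKKKK
GKKKK
KKKKG
KKKKG
KKKKK
KKKKB
After op 4 fill(3,3,B) [26 cells changed]:
BBBBB
GBBBB
BBBBG
BBBBG
BBBBB
BBBBB

Answer: BBBBB
GBBBB
BBBBG
BBBBG
BBBBB
BBBBB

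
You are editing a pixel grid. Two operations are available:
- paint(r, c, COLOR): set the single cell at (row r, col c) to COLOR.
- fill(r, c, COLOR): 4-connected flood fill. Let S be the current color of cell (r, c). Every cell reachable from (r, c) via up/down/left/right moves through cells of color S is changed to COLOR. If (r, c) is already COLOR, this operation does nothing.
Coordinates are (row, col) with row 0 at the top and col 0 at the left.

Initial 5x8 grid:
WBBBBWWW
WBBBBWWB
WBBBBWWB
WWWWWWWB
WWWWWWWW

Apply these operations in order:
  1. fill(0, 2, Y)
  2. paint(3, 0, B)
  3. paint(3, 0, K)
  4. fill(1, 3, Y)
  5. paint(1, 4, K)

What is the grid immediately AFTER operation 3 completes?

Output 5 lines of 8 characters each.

Answer: WYYYYWWW
WYYYYWWB
WYYYYWWB
KWWWWWWB
WWWWWWWW

Derivation:
After op 1 fill(0,2,Y) [12 cells changed]:
WYYYYWWW
WYYYYWWB
WYYYYWWB
WWWWWWWB
WWWWWWWW
After op 2 paint(3,0,B):
WYYYYWWW
WYYYYWWB
WYYYYWWB
BWWWWWWB
WWWWWWWW
After op 3 paint(3,0,K):
WYYYYWWW
WYYYYWWB
WYYYYWWB
KWWWWWWB
WWWWWWWW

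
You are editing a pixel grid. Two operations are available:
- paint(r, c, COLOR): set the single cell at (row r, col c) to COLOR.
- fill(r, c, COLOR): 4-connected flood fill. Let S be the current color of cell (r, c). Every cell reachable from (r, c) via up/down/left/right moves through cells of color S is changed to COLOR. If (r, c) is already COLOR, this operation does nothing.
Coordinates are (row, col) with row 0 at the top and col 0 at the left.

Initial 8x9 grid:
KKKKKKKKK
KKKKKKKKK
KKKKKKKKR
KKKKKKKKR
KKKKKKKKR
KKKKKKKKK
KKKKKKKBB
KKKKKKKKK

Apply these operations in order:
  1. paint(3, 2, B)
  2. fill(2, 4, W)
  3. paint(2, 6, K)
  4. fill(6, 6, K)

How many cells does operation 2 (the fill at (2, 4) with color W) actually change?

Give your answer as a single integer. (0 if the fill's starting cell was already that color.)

Answer: 66

Derivation:
After op 1 paint(3,2,B):
KKKKKKKKK
KKKKKKKKK
KKKKKKKKR
KKBKKKKKR
KKKKKKKKR
KKKKKKKKK
KKKKKKKBB
KKKKKKKKK
After op 2 fill(2,4,W) [66 cells changed]:
WWWWWWWWW
WWWWWWWWW
WWWWWWWWR
WWBWWWWWR
WWWWWWWWR
WWWWWWWWW
WWWWWWWBB
WWWWWWWWW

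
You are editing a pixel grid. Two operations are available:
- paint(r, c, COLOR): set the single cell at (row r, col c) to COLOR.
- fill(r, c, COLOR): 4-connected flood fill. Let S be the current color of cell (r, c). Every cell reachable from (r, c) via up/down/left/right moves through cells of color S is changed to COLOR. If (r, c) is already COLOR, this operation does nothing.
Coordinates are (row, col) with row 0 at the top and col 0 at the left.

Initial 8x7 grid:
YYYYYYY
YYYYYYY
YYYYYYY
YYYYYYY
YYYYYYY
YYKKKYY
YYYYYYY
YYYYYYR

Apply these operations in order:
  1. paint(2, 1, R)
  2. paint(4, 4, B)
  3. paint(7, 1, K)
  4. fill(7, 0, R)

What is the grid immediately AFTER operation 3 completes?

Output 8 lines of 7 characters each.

After op 1 paint(2,1,R):
YYYYYYY
YYYYYYY
YRYYYYY
YYYYYYY
YYYYYYY
YYKKKYY
YYYYYYY
YYYYYYR
After op 2 paint(4,4,B):
YYYYYYY
YYYYYYY
YRYYYYY
YYYYYYY
YYYYBYY
YYKKKYY
YYYYYYY
YYYYYYR
After op 3 paint(7,1,K):
YYYYYYY
YYYYYYY
YRYYYYY
YYYYYYY
YYYYBYY
YYKKKYY
YYYYYYY
YKYYYYR

Answer: YYYYYYY
YYYYYYY
YRYYYYY
YYYYYYY
YYYYBYY
YYKKKYY
YYYYYYY
YKYYYYR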